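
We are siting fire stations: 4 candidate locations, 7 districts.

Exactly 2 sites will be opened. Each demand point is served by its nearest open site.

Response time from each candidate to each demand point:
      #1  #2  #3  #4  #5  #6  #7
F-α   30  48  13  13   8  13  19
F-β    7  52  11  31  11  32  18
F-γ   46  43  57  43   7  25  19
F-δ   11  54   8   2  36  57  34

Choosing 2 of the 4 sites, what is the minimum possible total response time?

Open {F-α, F-δ}.
  #1→F-δ 11, #2→F-α 48, #3→F-δ 8, #4→F-δ 2, #5→F-α 8, #6→F-α 13, #7→F-α 19  ⇒ total 109.
Compare {F-γ, F-δ}: total 115.
Compare {F-α, F-β}: total 118.
No size-2 selection does better; minimum is 109.

109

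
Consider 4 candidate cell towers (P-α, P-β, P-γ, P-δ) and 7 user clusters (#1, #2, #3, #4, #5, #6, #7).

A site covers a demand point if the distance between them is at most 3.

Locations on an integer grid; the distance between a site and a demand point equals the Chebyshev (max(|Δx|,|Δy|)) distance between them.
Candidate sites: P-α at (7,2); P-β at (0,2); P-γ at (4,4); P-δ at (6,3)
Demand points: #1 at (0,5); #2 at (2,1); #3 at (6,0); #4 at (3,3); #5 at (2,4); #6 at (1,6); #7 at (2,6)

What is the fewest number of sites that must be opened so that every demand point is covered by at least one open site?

3

Coverage sets (demand points within 3 of each site):
  P-α: {#3}
  P-β: {#1, #2, #4, #5}
  P-γ: {#2, #4, #5, #6, #7}
  P-δ: {#3, #4}
No 2 sites suffice: every size-2 union leaves at least one demand point uncovered.
But {P-α, P-β, P-γ} covers everything, so the minimum is 3.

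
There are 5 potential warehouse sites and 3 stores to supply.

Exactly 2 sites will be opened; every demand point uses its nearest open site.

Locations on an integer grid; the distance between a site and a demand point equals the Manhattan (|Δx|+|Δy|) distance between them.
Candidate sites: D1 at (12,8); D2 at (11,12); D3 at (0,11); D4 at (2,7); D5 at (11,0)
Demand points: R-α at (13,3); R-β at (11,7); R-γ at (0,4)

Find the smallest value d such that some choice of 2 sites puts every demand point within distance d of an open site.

Open {D1, D4}.
  Farthest demand point is R-α at distance 6 (to D1); all others are ≤ 6.
With {D1, D3} the worst case is 7.
With {D3, D5} the worst case is 7.
No size-2 selection achieves below 6.

6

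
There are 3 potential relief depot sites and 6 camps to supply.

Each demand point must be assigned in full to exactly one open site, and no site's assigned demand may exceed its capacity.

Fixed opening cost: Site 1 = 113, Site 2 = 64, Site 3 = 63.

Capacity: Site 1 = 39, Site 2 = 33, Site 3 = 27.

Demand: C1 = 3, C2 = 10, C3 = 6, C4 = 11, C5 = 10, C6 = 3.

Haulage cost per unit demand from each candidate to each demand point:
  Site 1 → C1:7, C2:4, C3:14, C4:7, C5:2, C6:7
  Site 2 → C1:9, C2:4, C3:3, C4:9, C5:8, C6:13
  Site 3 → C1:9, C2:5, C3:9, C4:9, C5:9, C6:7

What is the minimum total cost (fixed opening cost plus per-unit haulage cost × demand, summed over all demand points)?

Open {Site 1, Site 2}; cheapest assignment that respects the capacities:
  Site 1 (cap 39, load 37): C1, C2, C4, C5, C6 — cost 3×7 + 10×4 + 11×7 + 10×2 + 3×7 = 179
  Site 2 (cap 33, load 6): C3 — cost 6×3 = 18
  Shipping 197, fixed 177 → total 374.
  Any other capacity-feasible assignment to {Site 1, Site 2} ships for at least 197.
Compare {Site 1, Site 3}: its best feasible assignment gives total 409.
Compare {Site 2, Site 3}: its best feasible assignment gives total 412.
Every other set of open sites that can feasibly serve all demand totals ≥ 409 even under its best assignment. Minimum: 374.

374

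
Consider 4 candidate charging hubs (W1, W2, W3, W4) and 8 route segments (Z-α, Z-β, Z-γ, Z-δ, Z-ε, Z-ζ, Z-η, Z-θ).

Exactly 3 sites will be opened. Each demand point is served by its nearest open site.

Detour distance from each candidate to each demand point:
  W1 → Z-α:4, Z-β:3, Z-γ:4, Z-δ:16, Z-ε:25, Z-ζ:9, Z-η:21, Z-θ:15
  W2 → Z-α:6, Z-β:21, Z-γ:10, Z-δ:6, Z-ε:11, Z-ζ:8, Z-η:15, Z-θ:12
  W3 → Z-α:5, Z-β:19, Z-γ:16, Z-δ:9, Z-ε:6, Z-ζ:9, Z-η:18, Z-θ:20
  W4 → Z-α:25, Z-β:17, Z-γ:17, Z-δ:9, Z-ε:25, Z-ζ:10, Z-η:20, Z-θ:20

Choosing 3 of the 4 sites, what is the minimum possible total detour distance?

Open {W1, W2, W3}.
  Z-α→W1 4, Z-β→W1 3, Z-γ→W1 4, Z-δ→W2 6, Z-ε→W3 6, Z-ζ→W2 8, Z-η→W2 15, Z-θ→W2 12  ⇒ total 58.
Compare {W1, W2, W4}: total 63.
Compare {W1, W3, W4}: total 68.
No size-3 selection does better; minimum is 58.

58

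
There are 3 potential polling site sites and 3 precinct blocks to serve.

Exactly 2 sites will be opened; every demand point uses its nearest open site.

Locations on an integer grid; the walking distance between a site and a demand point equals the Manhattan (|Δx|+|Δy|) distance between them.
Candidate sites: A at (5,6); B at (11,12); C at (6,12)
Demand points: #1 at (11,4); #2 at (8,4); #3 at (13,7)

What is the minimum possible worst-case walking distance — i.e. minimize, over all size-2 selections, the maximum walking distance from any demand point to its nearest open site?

Open {A, B}.
  Farthest demand point is #1 at walking distance 8 (to A); all others are ≤ 8.
With {A, C} the worst case is 9.
With {B, C} the worst case is 10.
No size-2 selection achieves below 8.

8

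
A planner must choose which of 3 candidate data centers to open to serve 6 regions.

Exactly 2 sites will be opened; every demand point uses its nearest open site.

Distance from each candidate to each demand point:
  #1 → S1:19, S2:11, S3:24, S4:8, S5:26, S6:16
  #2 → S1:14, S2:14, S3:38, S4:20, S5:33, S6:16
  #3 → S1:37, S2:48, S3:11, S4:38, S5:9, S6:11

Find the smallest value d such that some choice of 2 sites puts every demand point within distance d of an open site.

19

Open {#1, #3}.
  Farthest demand point is S1 at distance 19 (to #1); all others are ≤ 19.
With {#2, #3} the worst case is 20.
With {#1, #2} the worst case is 26.
No size-2 selection achieves below 19.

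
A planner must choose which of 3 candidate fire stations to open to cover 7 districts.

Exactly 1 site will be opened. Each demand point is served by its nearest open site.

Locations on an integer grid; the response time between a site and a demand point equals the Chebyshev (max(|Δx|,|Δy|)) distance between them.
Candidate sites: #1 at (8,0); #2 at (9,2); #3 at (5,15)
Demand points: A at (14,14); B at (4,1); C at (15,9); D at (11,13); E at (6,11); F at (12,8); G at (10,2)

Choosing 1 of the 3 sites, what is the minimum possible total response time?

51

Open {#2}.
  A→#2 12, B→#2 5, C→#2 7, D→#2 11, E→#2 9, F→#2 6, G→#2 1  ⇒ total 51.
Compare {#1}: total 61.
Compare {#3}: total 63.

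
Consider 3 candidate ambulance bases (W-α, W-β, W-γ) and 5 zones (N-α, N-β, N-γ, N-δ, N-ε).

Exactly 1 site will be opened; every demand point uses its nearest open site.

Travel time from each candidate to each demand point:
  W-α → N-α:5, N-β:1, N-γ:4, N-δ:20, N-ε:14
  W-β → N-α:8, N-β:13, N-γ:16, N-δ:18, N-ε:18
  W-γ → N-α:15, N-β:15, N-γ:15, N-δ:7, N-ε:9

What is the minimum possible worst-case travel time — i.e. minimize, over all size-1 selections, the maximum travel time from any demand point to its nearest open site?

15

Open {W-γ}.
  Farthest demand point is N-α at travel time 15 (to W-γ); all others are ≤ 15.
With {W-β} the worst case is 18.
With {W-α} the worst case is 20.
No size-1 selection achieves below 15.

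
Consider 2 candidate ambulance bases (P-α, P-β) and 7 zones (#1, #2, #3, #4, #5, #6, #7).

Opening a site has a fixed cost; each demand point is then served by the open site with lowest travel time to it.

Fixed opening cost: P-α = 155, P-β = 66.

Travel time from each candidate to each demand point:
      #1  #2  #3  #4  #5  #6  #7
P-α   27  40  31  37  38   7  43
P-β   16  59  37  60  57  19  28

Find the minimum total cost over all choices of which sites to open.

Open {P-β}: assign each demand point to its cheapest open site.
  #1→P-β 16, #2→P-β 59, #3→P-β 37, #4→P-β 60, #5→P-β 57, #6→P-β 19, #7→P-β 28
  travel time 276, fixed 66 → total 342.
Compare {P-α}: travel time 223 + fixed 155 = 378.
Compare {P-α, P-β}: travel time 197 + fixed 221 = 418.

342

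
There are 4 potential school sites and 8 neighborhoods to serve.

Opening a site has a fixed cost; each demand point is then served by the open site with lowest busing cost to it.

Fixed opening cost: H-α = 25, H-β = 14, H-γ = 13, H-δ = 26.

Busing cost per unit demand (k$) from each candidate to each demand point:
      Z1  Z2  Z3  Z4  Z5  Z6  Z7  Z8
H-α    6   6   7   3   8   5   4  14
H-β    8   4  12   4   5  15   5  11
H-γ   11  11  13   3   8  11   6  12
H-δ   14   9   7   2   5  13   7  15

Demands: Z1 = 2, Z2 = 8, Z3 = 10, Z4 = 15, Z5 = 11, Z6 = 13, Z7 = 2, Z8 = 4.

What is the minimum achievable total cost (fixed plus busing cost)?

Open {H-α, H-β}: assign each demand point to its cheapest open site.
  Z1→H-α 2×6=12, Z2→H-β 8×4=32, Z3→H-α 10×7=70, Z4→H-α 15×3=45, Z5→H-β 11×5=55, Z6→H-α 13×5=65, Z7→H-α 2×4=8, Z8→H-β 4×11=44
  busing cost 331, fixed 39 → total 370.
Compare {H-α, H-β, H-δ}: busing cost 316 + fixed 65 = 381.
Compare {H-α, H-β, H-γ}: busing cost 331 + fixed 52 = 383.
Compare {H-α, H-β, H-γ, H-δ}: busing cost 316 + fixed 78 = 394.
All other subsets cost ≥ 381. Minimum total cost: 370.

370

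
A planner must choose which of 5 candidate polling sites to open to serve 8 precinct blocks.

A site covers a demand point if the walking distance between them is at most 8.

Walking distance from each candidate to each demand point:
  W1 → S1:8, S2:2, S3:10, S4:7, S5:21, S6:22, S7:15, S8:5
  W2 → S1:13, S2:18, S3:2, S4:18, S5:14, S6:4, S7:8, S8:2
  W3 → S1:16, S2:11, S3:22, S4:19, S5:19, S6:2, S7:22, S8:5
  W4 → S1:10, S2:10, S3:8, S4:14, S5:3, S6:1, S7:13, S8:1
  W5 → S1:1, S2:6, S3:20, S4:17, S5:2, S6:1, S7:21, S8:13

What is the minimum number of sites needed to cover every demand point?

Coverage sets (demand points within 8 of each site):
  W1: {S1, S2, S4, S8}
  W2: {S3, S6, S7, S8}
  W3: {S6, S8}
  W4: {S3, S5, S6, S8}
  W5: {S1, S2, S5, S6}
No 2 sites suffice: every size-2 union leaves at least one demand point uncovered.
But {W1, W2, W4} covers everything, so the minimum is 3.

3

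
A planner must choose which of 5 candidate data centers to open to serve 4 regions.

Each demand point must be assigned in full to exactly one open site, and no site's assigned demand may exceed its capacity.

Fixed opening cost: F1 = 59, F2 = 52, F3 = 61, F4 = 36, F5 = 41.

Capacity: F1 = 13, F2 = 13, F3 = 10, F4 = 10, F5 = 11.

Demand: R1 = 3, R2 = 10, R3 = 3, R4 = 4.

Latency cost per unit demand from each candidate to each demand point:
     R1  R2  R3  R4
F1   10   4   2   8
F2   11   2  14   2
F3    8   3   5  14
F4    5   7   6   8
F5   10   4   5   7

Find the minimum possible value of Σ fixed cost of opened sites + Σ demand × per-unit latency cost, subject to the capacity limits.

173

Open {F2, F4}; cheapest assignment that respects the capacities:
  F2 (cap 13, load 10): R2 — cost 10×2 = 20
  F4 (cap 10, load 10): R1, R3, R4 — cost 3×5 + 3×6 + 4×8 = 65
  Shipping 85, fixed 88 → total 173.
  Any other capacity-feasible assignment to {F2, F4} ships for at least 85.
Compare {F4, F5}: its best feasible assignment gives total 182.
Compare {F2, F5}: its best feasible assignment gives total 186.
Every other set of open sites that can feasibly serve all demand totals ≥ 182 even under its best assignment. Minimum: 173.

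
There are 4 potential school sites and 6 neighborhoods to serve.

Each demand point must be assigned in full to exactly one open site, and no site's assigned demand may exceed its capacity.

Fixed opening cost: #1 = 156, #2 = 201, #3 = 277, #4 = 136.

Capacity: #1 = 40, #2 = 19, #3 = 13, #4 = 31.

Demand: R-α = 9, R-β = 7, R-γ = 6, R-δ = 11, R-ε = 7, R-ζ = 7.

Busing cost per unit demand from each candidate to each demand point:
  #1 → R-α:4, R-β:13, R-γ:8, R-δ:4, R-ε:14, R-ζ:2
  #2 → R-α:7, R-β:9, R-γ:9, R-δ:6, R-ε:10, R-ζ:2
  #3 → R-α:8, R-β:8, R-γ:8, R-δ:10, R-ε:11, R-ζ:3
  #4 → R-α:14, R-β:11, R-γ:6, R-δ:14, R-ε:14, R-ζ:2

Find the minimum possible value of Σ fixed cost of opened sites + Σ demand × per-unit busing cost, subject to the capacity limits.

597

Open {#1, #4}; cheapest assignment that respects the capacities:
  #1 (cap 40, load 34): R-α, R-δ, R-ε, R-ζ — cost 9×4 + 11×4 + 7×14 + 7×2 = 192
  #4 (cap 31, load 13): R-β, R-γ — cost 7×11 + 6×6 = 113
  Shipping 305, fixed 292 → total 597.
  Any other capacity-feasible assignment to {#1, #4} ships for at least 305.
Compare {#1, #2}: its best feasible assignment gives total 632.
Compare {#2, #4}: its best feasible assignment gives total 726.
Every other set of open sites that can feasibly serve all demand totals ≥ 632 even under its best assignment. Minimum: 597.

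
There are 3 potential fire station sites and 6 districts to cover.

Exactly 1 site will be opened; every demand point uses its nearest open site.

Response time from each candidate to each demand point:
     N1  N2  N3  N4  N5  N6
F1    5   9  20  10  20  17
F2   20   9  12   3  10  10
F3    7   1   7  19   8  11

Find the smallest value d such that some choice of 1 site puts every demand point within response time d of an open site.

Open {F3}.
  Farthest demand point is N4 at response time 19 (to F3); all others are ≤ 19.
With {F1} the worst case is 20.
With {F2} the worst case is 20.
No size-1 selection achieves below 19.

19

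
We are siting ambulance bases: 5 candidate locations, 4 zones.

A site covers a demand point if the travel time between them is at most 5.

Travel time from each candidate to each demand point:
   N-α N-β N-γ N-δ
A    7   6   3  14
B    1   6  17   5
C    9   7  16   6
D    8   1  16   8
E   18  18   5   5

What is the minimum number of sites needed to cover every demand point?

3

Coverage sets (demand points within 5 of each site):
  A: {N-γ}
  B: {N-α, N-δ}
  C: {}
  D: {N-β}
  E: {N-γ, N-δ}
No 2 sites suffice: every size-2 union leaves at least one demand point uncovered.
But {A, B, D} covers everything, so the minimum is 3.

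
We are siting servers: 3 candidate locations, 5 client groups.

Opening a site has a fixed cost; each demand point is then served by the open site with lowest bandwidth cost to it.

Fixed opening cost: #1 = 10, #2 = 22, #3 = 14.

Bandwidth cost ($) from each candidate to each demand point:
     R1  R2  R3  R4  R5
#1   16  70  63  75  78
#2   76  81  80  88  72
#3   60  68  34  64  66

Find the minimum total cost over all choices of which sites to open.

Open {#1, #3}: assign each demand point to its cheapest open site.
  R1→#1 16, R2→#3 68, R3→#3 34, R4→#3 64, R5→#3 66
  bandwidth cost 248, fixed 24 → total 272.
Compare {#1, #2, #3}: bandwidth cost 248 + fixed 46 = 294.
Compare {#3}: bandwidth cost 292 + fixed 14 = 306.
Compare {#1}: bandwidth cost 302 + fixed 10 = 312.
All other subsets cost ≥ 294. Minimum total cost: 272.

272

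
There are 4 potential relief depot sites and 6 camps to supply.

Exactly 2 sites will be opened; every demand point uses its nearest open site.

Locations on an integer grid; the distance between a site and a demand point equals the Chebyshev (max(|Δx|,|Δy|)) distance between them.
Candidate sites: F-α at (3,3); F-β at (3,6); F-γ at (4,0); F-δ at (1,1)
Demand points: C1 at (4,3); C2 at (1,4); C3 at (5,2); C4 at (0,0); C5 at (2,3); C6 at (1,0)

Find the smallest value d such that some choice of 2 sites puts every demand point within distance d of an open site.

Open {F-α, F-δ}.
  Farthest demand point is C2 at distance 2 (to F-α); all others are ≤ 2.
With {F-α, F-β} the worst case is 3.
With {F-α, F-γ} the worst case is 3.
No size-2 selection achieves below 2.

2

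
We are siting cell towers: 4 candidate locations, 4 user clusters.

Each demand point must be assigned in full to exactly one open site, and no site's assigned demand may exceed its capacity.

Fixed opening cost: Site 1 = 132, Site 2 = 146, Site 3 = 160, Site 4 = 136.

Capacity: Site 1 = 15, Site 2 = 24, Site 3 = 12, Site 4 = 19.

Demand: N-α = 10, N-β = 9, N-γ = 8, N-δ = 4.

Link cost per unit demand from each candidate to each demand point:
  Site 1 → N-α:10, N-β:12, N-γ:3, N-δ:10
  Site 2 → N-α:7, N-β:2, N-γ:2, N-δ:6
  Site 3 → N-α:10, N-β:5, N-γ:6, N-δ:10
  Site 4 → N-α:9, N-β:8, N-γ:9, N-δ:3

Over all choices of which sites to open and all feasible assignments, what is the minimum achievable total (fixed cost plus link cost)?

Open {Site 1, Site 2}; cheapest assignment that respects the capacities:
  Site 1 (cap 15, load 8): N-γ — cost 8×3 = 24
  Site 2 (cap 24, load 23): N-α, N-β, N-δ — cost 10×7 + 9×2 + 4×6 = 112
  Shipping 136, fixed 278 → total 414.
  Any other capacity-feasible assignment to {Site 1, Site 2} ships for at least 136.
Compare {Site 2, Site 4}: its best feasible assignment gives total 418.
Compare {Site 2, Site 3}: its best feasible assignment gives total 461.
Every other set of open sites that can feasibly serve all demand totals ≥ 418 even under its best assignment. Minimum: 414.

414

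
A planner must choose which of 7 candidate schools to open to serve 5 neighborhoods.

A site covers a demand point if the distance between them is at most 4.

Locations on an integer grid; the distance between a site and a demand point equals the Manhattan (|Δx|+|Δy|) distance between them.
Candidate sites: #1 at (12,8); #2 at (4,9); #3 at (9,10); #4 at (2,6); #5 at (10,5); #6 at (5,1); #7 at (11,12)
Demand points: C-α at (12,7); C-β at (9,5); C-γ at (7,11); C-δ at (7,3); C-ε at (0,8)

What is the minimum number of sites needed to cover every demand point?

4

Coverage sets (demand points within 4 of each site):
  #1: {C-α}
  #2: {}
  #3: {C-γ}
  #4: {C-ε}
  #5: {C-α, C-β}
  #6: {C-δ}
  #7: {}
No 3 sites suffice: every size-3 union leaves at least one demand point uncovered.
But {#3, #4, #5, #6} covers everything, so the minimum is 4.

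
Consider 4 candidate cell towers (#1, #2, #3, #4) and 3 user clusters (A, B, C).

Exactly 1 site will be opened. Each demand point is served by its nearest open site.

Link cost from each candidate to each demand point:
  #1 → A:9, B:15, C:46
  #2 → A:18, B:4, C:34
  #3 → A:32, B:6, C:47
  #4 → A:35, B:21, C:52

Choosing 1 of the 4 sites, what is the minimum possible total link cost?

Open {#2}.
  A→#2 18, B→#2 4, C→#2 34  ⇒ total 56.
Compare {#1}: total 70.
Compare {#3}: total 85.
No size-1 selection does better; minimum is 56.

56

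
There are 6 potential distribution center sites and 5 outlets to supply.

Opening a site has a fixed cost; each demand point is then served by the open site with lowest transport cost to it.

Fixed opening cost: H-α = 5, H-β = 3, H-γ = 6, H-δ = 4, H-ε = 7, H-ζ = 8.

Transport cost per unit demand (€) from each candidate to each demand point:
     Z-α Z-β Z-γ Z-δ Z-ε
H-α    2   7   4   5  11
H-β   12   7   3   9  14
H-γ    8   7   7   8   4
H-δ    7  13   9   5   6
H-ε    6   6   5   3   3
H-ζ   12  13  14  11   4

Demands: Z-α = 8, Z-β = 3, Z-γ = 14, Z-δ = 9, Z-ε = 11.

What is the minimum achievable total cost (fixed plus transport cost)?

151

Open {H-α, H-β, H-ε}: assign each demand point to its cheapest open site.
  Z-α→H-α 8×2=16, Z-β→H-ε 3×6=18, Z-γ→H-β 14×3=42, Z-δ→H-ε 9×3=27, Z-ε→H-ε 11×3=33
  transport cost 136, fixed 15 → total 151.
Compare {H-α, H-β, H-δ, H-ε}: transport cost 136 + fixed 19 = 155.
Compare {H-α, H-β, H-γ, H-ε}: transport cost 136 + fixed 21 = 157.
Compare {H-α, H-β, H-ε, H-ζ}: transport cost 136 + fixed 23 = 159.
All other subsets cost ≥ 155. Minimum total cost: 151.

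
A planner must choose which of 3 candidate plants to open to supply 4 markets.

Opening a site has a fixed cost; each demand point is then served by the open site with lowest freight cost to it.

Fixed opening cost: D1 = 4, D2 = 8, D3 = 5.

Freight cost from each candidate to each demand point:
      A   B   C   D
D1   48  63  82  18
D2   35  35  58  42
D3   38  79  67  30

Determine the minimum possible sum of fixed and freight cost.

Open {D1, D2}: assign each demand point to its cheapest open site.
  A→D2 35, B→D2 35, C→D2 58, D→D1 18
  freight cost 146, fixed 12 → total 158.
Compare {D1, D2, D3}: freight cost 146 + fixed 17 = 163.
Compare {D2, D3}: freight cost 158 + fixed 13 = 171.
Compare {D2}: freight cost 170 + fixed 8 = 178.
All other subsets cost ≥ 163. Minimum total cost: 158.

158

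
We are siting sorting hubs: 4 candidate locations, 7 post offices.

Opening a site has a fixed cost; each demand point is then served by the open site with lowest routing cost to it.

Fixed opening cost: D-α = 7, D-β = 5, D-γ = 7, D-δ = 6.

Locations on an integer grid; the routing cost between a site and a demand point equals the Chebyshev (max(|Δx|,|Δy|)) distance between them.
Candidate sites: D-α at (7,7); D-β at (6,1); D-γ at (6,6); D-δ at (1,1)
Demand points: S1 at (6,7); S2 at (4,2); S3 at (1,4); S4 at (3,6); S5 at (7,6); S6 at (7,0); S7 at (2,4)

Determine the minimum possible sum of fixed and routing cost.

Open {D-β, D-γ}: assign each demand point to its cheapest open site.
  S1→D-γ 1, S2→D-β 2, S3→D-β 5, S4→D-γ 3, S5→D-γ 1, S6→D-β 1, S7→D-β 4
  routing cost 17, fixed 12 → total 29.
Compare {D-α, D-β}: routing cost 18 + fixed 12 = 30.
Compare {D-γ}: routing cost 24 + fixed 7 = 31.
Compare {D-β, D-γ, D-δ}: routing cost 14 + fixed 18 = 32.
All other subsets cost ≥ 30. Minimum total cost: 29.

29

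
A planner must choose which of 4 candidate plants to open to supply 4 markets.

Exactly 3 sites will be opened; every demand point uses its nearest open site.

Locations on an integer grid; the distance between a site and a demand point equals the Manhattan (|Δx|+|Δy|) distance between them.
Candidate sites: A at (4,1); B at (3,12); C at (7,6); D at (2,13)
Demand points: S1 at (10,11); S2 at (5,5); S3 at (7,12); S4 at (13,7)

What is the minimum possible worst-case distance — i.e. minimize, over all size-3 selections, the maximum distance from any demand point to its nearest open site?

Open {A, B, C}.
  Farthest demand point is S1 at distance 8 (to B); all others are ≤ 8.
With {A, C, D} the worst case is 8.
With {B, C, D} the worst case is 8.
No size-3 selection achieves below 8.

8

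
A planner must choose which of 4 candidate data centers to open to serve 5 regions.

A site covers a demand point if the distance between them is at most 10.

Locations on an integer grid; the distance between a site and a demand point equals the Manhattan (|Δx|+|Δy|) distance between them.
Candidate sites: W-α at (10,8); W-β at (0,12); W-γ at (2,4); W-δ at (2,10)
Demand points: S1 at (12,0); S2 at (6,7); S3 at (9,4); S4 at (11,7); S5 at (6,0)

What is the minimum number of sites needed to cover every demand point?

Coverage sets (demand points within 10 of each site):
  W-α: {S1, S2, S3, S4}
  W-β: {}
  W-γ: {S2, S3, S5}
  W-δ: {S2}
No single site covers all 5 demand points.
But {W-α, W-γ} covers everything, so the minimum is 2.

2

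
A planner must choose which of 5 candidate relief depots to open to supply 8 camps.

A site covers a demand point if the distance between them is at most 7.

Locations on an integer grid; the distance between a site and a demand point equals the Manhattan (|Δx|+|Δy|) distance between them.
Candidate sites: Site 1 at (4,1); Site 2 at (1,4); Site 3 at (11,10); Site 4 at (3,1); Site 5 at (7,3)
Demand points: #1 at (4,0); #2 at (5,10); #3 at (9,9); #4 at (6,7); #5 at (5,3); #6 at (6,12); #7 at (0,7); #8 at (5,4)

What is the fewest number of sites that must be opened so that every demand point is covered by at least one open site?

3

Coverage sets (demand points within 7 of each site):
  Site 1: {#1, #5, #8}
  Site 2: {#1, #5, #7, #8}
  Site 3: {#2, #3, #6}
  Site 4: {#1, #5, #8}
  Site 5: {#1, #4, #5, #8}
No 2 sites suffice: every size-2 union leaves at least one demand point uncovered.
But {Site 2, Site 3, Site 5} covers everything, so the minimum is 3.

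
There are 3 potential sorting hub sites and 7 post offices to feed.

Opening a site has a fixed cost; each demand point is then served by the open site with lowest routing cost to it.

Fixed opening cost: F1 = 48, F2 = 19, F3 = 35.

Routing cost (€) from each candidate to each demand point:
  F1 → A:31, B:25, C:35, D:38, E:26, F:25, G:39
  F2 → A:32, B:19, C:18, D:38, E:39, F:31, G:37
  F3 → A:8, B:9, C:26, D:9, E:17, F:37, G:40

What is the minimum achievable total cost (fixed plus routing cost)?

Open {F3}: assign each demand point to its cheapest open site.
  A→F3 8, B→F3 9, C→F3 26, D→F3 9, E→F3 17, F→F3 37, G→F3 40
  routing cost 146, fixed 35 → total 181.
Compare {F2, F3}: routing cost 129 + fixed 54 = 183.
Compare {F1, F3}: routing cost 133 + fixed 83 = 216.
Compare {F1, F2, F3}: routing cost 123 + fixed 102 = 225.
All other subsets cost ≥ 183. Minimum total cost: 181.

181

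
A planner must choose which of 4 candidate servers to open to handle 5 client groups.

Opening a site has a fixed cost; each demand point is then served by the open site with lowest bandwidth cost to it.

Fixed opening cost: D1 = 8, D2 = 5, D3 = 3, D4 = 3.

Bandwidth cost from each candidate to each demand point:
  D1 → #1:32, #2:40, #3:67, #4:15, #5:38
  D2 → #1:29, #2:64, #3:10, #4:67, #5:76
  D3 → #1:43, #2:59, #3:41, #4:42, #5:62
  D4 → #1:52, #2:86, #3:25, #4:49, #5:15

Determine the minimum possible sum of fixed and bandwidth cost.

Open {D1, D2, D4}: assign each demand point to its cheapest open site.
  #1→D2 29, #2→D1 40, #3→D2 10, #4→D1 15, #5→D4 15
  bandwidth cost 109, fixed 16 → total 125.
Compare {D1, D2, D3, D4}: bandwidth cost 109 + fixed 19 = 128.
Compare {D1, D4}: bandwidth cost 127 + fixed 11 = 138.
Compare {D1, D3, D4}: bandwidth cost 127 + fixed 14 = 141.
All other subsets cost ≥ 128. Minimum total cost: 125.

125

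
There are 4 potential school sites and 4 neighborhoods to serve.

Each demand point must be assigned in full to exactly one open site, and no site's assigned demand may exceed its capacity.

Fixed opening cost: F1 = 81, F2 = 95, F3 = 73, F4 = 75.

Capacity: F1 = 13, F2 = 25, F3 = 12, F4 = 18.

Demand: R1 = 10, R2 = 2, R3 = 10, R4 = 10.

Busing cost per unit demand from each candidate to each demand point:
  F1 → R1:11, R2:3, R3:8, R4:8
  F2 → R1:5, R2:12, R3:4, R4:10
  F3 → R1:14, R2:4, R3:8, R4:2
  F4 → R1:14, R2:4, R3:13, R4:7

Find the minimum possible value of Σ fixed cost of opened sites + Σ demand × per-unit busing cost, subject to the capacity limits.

286

Open {F2, F3}; cheapest assignment that respects the capacities:
  F2 (cap 25, load 20): R1, R3 — cost 10×5 + 10×4 = 90
  F3 (cap 12, load 12): R2, R4 — cost 2×4 + 10×2 = 28
  Shipping 118, fixed 168 → total 286.
  Any other capacity-feasible assignment to {F2, F3} ships for at least 118.
Compare {F2, F4}: its best feasible assignment gives total 338.
Compare {F1, F2}: its best feasible assignment gives total 352.
Every other set of open sites that can feasibly serve all demand totals ≥ 338 even under its best assignment. Minimum: 286.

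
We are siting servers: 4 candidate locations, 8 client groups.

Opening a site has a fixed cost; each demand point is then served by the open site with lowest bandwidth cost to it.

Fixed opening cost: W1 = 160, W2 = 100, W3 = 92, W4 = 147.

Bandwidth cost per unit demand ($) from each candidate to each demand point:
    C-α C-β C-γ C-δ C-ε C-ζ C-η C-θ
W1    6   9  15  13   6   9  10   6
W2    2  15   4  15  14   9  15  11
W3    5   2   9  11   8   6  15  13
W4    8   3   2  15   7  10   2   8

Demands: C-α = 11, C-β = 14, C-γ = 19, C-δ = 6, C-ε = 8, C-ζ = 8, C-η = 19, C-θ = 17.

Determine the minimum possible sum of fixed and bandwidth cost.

704

Open {W3, W4}: assign each demand point to its cheapest open site.
  C-α→W3 11×5=55, C-β→W3 14×2=28, C-γ→W4 19×2=38, C-δ→W3 6×11=66, C-ε→W4 8×7=56, C-ζ→W3 8×6=48, C-η→W4 19×2=38, C-θ→W4 17×8=136
  bandwidth cost 465, fixed 239 → total 704.
Compare {W4}: bandwidth cost 568 + fixed 147 = 715.
Compare {W2, W4}: bandwidth cost 494 + fixed 247 = 741.
Compare {W2, W3, W4}: bandwidth cost 432 + fixed 339 = 771.
All other subsets cost ≥ 715. Minimum total cost: 704.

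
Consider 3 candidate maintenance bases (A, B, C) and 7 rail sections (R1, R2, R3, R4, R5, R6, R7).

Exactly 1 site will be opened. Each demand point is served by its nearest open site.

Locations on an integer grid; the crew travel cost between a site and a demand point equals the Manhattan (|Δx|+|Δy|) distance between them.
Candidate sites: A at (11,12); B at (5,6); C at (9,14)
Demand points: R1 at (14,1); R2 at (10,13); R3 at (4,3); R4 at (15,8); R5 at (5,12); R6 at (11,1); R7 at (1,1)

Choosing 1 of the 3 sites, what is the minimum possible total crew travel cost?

68

Open {B}.
  R1→B 14, R2→B 12, R3→B 4, R4→B 12, R5→B 6, R6→B 11, R7→B 9  ⇒ total 68.
Compare {A}: total 78.
Compare {C}: total 90.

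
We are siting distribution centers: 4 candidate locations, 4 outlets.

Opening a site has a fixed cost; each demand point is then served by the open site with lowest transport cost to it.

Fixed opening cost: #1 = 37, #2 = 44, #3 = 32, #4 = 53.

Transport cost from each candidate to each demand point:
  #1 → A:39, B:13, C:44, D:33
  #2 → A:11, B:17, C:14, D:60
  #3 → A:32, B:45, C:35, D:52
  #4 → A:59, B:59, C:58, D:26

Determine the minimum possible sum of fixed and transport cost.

Open {#2}: assign each demand point to its cheapest open site.
  A→#2 11, B→#2 17, C→#2 14, D→#2 60
  transport cost 102, fixed 44 → total 146.
Compare {#1, #2}: transport cost 71 + fixed 81 = 152.
Compare {#2, #4}: transport cost 68 + fixed 97 = 165.
Compare {#1}: transport cost 129 + fixed 37 = 166.
All other subsets cost ≥ 152. Minimum total cost: 146.

146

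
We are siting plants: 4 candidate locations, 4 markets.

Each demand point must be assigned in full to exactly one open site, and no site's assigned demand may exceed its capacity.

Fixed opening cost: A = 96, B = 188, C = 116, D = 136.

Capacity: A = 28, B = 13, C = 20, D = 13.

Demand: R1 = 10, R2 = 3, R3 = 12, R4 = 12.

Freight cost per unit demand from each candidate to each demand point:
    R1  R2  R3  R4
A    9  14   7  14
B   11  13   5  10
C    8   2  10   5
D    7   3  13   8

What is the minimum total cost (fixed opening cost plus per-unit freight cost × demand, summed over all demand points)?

Open {A, C}; cheapest assignment that respects the capacities:
  A (cap 28, load 22): R1, R3 — cost 10×9 + 12×7 = 174
  C (cap 20, load 15): R2, R4 — cost 3×2 + 12×5 = 66
  Shipping 240, fixed 212 → total 452.
  Any other capacity-feasible assignment to {A, C} ships for at least 240.
Compare {A, D}: its best feasible assignment gives total 544.
Compare {A, C, D}: its best feasible assignment gives total 568.
Every other set of open sites that can feasibly serve all demand totals ≥ 544 even under its best assignment. Minimum: 452.

452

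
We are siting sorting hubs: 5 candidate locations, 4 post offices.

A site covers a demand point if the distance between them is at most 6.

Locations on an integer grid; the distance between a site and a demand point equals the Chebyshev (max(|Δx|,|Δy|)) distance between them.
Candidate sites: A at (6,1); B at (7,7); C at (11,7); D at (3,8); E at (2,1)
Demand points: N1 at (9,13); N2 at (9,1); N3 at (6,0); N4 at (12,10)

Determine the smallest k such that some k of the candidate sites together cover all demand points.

Coverage sets (demand points within 6 of each site):
  A: {N2, N3}
  B: {N1, N2, N4}
  C: {N1, N2, N4}
  D: {N1}
  E: {N3}
No single site covers all 4 demand points.
But {A, B} covers everything, so the minimum is 2.

2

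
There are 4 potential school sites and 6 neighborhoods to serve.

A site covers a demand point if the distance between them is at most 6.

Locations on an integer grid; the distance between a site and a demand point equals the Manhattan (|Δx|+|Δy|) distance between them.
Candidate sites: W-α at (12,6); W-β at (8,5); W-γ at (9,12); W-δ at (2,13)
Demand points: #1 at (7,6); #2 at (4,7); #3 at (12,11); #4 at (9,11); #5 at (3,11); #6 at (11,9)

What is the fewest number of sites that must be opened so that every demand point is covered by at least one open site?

Coverage sets (demand points within 6 of each site):
  W-α: {#1, #3, #6}
  W-β: {#1, #2}
  W-γ: {#3, #4, #6}
  W-δ: {#5}
No 2 sites suffice: every size-2 union leaves at least one demand point uncovered.
But {W-β, W-γ, W-δ} covers everything, so the minimum is 3.

3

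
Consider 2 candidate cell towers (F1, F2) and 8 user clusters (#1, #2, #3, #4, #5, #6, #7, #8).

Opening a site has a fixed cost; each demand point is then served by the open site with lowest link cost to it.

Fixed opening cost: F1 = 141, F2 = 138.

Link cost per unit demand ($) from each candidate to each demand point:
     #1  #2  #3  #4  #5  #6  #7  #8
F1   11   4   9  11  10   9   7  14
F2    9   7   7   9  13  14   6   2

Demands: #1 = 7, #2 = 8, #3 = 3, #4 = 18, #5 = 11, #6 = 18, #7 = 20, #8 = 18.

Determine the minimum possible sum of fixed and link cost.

Open {F1, F2}: assign each demand point to its cheapest open site.
  #1→F2 7×9=63, #2→F1 8×4=32, #3→F2 3×7=21, #4→F2 18×9=162, #5→F1 11×10=110, #6→F1 18×9=162, #7→F2 20×6=120, #8→F2 18×2=36
  link cost 706, fixed 279 → total 985.
Compare {F2}: link cost 853 + fixed 138 = 991.
Compare {F1}: link cost 998 + fixed 141 = 1139.

985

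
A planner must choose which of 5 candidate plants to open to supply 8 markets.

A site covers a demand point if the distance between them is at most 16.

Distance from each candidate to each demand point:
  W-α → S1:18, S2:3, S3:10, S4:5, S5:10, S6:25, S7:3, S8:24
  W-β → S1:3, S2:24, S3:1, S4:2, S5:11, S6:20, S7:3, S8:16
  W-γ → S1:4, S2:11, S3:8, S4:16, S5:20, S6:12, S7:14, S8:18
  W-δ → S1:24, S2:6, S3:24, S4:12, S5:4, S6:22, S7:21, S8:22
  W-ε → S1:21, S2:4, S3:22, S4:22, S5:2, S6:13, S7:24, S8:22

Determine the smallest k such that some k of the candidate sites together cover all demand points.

2

Coverage sets (demand points within 16 of each site):
  W-α: {S2, S3, S4, S5, S7}
  W-β: {S1, S3, S4, S5, S7, S8}
  W-γ: {S1, S2, S3, S4, S6, S7}
  W-δ: {S2, S4, S5}
  W-ε: {S2, S5, S6}
No single site covers all 8 demand points.
But {W-β, W-γ} covers everything, so the minimum is 2.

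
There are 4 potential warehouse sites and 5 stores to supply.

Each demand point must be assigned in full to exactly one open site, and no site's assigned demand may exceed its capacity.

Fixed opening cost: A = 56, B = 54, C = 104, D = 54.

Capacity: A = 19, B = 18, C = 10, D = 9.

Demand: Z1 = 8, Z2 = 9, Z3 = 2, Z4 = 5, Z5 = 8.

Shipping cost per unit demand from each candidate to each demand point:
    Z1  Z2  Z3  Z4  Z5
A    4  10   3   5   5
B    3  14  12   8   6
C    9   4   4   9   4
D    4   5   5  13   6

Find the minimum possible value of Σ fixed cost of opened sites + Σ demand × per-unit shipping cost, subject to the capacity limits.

303

Open {A, B}; cheapest assignment that respects the capacities:
  A (cap 19, load 16): Z2, Z3, Z4 — cost 9×10 + 2×3 + 5×5 = 121
  B (cap 18, load 16): Z1, Z5 — cost 8×3 + 8×6 = 72
  Shipping 193, fixed 110 → total 303.
  Any other capacity-feasible assignment to {A, B} ships for at least 193.
Compare {A, B, D}: its best feasible assignment gives total 304.
Compare {A, B, C}: its best feasible assignment gives total 345.
Every other set of open sites that can feasibly serve all demand totals ≥ 304 even under its best assignment. Minimum: 303.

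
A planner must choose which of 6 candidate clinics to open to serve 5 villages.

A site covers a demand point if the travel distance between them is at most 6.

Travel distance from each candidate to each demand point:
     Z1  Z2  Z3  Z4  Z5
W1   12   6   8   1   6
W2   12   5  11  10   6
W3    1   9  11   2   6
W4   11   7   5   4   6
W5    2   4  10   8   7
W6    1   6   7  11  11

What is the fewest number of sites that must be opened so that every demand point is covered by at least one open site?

2

Coverage sets (demand points within 6 of each site):
  W1: {Z2, Z4, Z5}
  W2: {Z2, Z5}
  W3: {Z1, Z4, Z5}
  W4: {Z3, Z4, Z5}
  W5: {Z1, Z2}
  W6: {Z1, Z2}
No single site covers all 5 demand points.
But {W4, W5} covers everything, so the minimum is 2.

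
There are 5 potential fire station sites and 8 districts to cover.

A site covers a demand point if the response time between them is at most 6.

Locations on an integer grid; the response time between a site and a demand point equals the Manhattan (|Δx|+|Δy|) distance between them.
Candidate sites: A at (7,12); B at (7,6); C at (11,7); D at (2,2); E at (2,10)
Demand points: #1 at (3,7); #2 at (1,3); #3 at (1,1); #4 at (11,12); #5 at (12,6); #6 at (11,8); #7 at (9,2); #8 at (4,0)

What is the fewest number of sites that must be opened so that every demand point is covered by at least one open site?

3

Coverage sets (demand points within 6 of each site):
  A: {#4}
  B: {#1, #5, #6, #7}
  C: {#4, #5, #6}
  D: {#1, #2, #3, #8}
  E: {#1}
No 2 sites suffice: every size-2 union leaves at least one demand point uncovered.
But {A, B, D} covers everything, so the minimum is 3.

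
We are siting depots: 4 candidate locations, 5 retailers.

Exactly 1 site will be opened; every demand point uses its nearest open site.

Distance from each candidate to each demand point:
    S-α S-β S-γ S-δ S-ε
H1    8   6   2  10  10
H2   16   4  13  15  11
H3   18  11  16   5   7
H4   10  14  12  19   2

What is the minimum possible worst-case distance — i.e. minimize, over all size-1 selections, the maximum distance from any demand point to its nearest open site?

Open {H1}.
  Farthest demand point is S-δ at distance 10 (to H1); all others are ≤ 10.
With {H2} the worst case is 16.
With {H3} the worst case is 18.
No size-1 selection achieves below 10.

10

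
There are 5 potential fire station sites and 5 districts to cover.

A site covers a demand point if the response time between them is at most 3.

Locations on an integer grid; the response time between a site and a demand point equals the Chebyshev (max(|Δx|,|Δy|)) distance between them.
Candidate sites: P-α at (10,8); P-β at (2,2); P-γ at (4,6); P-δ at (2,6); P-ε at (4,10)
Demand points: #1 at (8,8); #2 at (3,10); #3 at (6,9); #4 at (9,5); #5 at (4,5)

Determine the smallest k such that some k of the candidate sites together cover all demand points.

Coverage sets (demand points within 3 of each site):
  P-α: {#1, #4}
  P-β: {#5}
  P-γ: {#3, #5}
  P-δ: {#5}
  P-ε: {#2, #3}
No 2 sites suffice: every size-2 union leaves at least one demand point uncovered.
But {P-α, P-β, P-ε} covers everything, so the minimum is 3.

3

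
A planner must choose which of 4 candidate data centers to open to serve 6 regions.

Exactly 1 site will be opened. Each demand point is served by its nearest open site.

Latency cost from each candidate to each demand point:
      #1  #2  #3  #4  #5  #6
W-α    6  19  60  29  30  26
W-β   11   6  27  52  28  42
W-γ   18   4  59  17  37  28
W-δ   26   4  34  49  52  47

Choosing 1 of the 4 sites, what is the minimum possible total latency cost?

163

Open {W-γ}.
  #1→W-γ 18, #2→W-γ 4, #3→W-γ 59, #4→W-γ 17, #5→W-γ 37, #6→W-γ 28  ⇒ total 163.
Compare {W-β}: total 166.
Compare {W-α}: total 170.
No size-1 selection does better; minimum is 163.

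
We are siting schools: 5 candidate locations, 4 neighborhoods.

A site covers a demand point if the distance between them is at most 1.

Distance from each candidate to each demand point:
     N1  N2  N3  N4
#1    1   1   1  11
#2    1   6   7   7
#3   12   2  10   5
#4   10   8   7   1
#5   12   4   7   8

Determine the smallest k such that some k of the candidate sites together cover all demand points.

2

Coverage sets (demand points within 1 of each site):
  #1: {N1, N2, N3}
  #2: {N1}
  #3: {}
  #4: {N4}
  #5: {}
No single site covers all 4 demand points.
But {#1, #4} covers everything, so the minimum is 2.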